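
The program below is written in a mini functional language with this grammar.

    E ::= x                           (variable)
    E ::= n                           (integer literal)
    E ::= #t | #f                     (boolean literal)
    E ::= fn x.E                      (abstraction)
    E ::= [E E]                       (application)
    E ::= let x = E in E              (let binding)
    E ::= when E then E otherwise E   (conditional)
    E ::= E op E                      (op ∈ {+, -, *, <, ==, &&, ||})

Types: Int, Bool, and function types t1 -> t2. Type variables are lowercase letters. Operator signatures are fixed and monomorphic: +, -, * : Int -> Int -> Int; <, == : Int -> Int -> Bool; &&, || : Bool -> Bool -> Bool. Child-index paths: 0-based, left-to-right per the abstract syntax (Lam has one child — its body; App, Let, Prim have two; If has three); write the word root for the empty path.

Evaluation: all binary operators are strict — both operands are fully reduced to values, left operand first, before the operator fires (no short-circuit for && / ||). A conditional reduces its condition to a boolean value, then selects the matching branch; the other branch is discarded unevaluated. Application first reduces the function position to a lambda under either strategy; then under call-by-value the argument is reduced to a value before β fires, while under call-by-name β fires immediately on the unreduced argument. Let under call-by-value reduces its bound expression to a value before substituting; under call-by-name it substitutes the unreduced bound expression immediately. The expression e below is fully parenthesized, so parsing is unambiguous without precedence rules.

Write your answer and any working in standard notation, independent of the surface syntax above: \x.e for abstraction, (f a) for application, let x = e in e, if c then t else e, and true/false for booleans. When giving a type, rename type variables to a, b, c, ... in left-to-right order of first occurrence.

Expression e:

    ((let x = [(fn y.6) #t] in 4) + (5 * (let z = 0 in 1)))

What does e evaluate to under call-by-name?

Answer: 9

Trace:
step 0: ((let x = ((\y.6) true) in 4) + (5 * (let z = 0 in 1)))
step 1: [let@0] (4 + (5 * (let z = 0 in 1)))
step 2: [let@1.1] (4 + (5 * 1))
step 3: [delta@1] (4 + 5)
step 4: [delta@root] 9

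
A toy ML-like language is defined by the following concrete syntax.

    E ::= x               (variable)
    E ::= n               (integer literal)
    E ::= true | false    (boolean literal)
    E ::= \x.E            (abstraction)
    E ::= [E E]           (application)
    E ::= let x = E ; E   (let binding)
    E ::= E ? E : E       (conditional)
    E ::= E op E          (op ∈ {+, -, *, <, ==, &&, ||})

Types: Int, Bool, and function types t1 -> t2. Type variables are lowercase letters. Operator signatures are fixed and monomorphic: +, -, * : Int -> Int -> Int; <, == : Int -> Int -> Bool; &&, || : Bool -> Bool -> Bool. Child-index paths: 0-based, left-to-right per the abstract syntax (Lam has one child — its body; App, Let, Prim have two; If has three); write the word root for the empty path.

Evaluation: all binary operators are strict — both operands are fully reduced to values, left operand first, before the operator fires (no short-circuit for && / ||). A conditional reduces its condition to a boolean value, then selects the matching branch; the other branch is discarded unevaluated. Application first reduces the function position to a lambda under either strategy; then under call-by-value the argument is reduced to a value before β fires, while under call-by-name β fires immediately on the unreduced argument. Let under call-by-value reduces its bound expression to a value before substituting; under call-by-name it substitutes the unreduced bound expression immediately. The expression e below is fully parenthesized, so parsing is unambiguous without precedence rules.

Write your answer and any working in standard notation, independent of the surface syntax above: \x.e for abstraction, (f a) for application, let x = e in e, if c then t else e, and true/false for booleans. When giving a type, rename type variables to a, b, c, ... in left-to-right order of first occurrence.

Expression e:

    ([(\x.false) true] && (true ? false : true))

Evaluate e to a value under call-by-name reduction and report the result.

Answer: false

Working:
step 0: (((\x.false) true) && (if true then false else true))
step 1: [beta@0] (false && (if true then false else true))
step 2: [if@1] (false && false)
step 3: [delta@root] false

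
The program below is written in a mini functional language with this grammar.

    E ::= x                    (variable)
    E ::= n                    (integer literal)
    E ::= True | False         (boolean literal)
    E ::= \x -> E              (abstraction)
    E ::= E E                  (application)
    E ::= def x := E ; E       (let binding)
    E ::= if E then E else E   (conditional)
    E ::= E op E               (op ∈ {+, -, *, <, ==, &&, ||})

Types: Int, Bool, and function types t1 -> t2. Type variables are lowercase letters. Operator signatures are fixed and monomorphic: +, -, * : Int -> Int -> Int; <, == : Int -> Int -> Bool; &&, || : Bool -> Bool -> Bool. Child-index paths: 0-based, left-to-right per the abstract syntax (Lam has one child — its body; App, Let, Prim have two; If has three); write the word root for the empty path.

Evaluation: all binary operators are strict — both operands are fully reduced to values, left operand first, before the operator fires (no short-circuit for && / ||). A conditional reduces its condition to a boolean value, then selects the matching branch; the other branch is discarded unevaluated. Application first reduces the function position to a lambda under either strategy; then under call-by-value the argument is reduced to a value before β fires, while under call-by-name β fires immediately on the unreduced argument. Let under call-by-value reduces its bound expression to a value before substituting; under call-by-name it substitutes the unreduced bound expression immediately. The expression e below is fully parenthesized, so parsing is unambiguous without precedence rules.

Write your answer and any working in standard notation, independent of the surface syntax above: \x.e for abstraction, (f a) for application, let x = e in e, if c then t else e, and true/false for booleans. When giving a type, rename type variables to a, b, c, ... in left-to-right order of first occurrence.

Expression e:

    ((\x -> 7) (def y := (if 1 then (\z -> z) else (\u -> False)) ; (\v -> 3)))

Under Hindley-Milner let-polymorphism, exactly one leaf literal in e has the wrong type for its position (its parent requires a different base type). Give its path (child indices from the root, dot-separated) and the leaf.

Answer: 1.0.0 : 1

Working:
\x._ : a -> Int
  unify Int ~ Bool
  FAIL: mismatch Int ~ Bool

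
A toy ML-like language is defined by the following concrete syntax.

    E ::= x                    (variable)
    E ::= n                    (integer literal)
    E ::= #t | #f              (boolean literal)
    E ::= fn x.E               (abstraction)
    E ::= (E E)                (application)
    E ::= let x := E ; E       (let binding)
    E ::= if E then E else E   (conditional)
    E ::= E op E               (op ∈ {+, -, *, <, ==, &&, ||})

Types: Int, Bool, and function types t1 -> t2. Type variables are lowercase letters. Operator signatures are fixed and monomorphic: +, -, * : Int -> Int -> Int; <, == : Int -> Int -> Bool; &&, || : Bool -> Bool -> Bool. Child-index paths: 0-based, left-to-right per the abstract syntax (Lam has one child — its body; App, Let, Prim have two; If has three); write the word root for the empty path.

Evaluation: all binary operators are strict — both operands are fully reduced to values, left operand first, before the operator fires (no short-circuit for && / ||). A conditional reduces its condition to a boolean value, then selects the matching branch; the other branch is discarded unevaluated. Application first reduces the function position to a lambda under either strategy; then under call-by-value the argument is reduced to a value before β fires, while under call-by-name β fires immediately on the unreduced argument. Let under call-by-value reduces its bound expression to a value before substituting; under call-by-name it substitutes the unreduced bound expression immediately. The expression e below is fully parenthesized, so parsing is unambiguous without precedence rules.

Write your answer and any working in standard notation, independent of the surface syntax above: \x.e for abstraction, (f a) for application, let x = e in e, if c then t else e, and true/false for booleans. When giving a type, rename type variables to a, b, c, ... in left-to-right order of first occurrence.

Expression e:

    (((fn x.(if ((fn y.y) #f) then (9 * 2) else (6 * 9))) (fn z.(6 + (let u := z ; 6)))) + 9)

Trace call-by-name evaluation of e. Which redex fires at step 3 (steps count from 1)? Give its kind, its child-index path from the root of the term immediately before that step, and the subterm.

Answer: if at 0 : (if false then (9 * 2) else (6 * 9))

Trace:
step 0: (((\x.(if ((\y.y) false) then (9 * 2) else (6 * 9))) (\z.(6 + (let u = z in 6)))) + 9)
step 1: [beta@0] ((if ((\y.y) false) then (9 * 2) else (6 * 9)) + 9)
step 2: [beta@0.0] ((if false then (9 * 2) else (6 * 9)) + 9)
step 3: [if@0] ((6 * 9) + 9)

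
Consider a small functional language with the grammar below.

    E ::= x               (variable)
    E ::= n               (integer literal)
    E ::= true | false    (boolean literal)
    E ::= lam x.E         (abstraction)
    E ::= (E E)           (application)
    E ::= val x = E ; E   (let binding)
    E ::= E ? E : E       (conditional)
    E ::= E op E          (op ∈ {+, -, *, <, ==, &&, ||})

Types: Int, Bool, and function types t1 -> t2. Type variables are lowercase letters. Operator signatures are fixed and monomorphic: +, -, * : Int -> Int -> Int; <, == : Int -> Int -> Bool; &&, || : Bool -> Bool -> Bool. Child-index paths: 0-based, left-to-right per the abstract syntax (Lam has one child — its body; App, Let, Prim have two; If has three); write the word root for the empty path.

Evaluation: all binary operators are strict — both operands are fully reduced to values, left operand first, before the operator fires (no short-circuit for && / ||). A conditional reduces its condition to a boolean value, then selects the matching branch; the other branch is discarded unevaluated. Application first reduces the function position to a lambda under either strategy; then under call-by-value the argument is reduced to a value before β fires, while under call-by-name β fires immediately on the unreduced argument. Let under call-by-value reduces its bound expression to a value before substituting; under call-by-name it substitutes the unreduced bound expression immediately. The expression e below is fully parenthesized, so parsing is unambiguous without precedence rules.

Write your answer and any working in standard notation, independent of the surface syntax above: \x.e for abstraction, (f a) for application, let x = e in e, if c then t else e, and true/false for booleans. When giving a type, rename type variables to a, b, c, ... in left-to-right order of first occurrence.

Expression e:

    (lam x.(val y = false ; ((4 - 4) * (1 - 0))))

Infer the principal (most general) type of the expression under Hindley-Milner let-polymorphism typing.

Trace:
let y : Bool
  unify Int ~ Int
  unify Int ~ Int
  unify Int ~ Int
  unify Int ~ Int
  unify Int ~ Int
  unify Int ~ Int
\x._ : a -> Int

Answer: a -> Int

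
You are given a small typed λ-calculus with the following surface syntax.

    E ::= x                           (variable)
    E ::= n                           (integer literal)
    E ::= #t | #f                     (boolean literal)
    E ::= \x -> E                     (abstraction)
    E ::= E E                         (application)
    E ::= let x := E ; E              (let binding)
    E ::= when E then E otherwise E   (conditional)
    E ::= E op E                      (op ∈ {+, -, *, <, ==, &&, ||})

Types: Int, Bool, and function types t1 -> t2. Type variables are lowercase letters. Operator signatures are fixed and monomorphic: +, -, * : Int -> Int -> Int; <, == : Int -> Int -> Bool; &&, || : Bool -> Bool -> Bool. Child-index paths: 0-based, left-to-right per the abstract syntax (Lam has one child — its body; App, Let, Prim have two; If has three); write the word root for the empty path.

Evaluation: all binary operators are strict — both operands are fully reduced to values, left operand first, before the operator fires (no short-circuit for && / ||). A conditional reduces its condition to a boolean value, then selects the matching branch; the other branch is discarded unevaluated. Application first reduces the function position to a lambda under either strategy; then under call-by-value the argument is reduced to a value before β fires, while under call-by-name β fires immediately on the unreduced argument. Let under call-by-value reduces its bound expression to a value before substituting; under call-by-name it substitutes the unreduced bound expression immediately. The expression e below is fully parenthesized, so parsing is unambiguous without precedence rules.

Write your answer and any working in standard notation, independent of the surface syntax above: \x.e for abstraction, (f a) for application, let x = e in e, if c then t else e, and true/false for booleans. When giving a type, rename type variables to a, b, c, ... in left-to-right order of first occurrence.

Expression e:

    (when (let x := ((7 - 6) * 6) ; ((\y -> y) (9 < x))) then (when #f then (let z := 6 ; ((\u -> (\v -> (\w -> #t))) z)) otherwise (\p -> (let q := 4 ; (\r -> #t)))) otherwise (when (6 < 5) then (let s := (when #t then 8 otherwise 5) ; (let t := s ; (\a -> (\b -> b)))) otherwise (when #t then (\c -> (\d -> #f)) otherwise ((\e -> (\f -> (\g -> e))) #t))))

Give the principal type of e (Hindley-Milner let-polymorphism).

Working:
  unify Int ~ Int
  unify Int ~ Int
  unify Int ~ Int
  unify Int ~ Int
let x : Int
y : a
\y._ : a -> a
  unify Int ~ Int
x : Int
  unify Int ~ Int
  unify a -> a ~ Bool -> b
  unify a ~ Bool
  unify Bool ~ b
_ _ : Bool
  unify Bool ~ Bool
  unify Bool ~ Bool
let z : Int
\w._ : e -> Bool
\v._ : d -> e -> Bool
\u._ : c -> d -> e -> Bool
z : Int
  unify c -> d -> e -> Bool ~ Int -> f
  unify c ~ Int
  unify d -> e -> Bool ~ f
_ _ : d -> e -> Bool
let q : Int
\r._ : h -> Bool
\p._ : g -> h -> Bool
  unify d -> e -> Bool ~ g -> h -> Bool
  unify d ~ g
  unify e -> Bool ~ h -> Bool
  unify e ~ h
  unify Bool ~ Bool
  unify Int ~ Int
  unify Int ~ Int
  unify Bool ~ Bool
  unify Bool ~ Bool
  unify Int ~ Int
let s : Int
s : Int
let t : Int
b : j
\b._ : j -> j
\a._ : i -> j -> j
  unify Bool ~ Bool
\d._ : l -> Bool
\c._ : k -> l -> Bool
e : m
\g._ : o -> m
\f._ : n -> o -> m
\e._ : m -> n -> o -> m
  unify m -> n -> o -> m ~ Bool -> p
  unify m ~ Bool
  unify n -> o -> Bool ~ p
_ _ : n -> o -> Bool
  unify k -> l -> Bool ~ n -> o -> Bool
  unify k ~ n
  unify l -> Bool ~ o -> Bool
  unify l ~ o
  unify Bool ~ Bool
  unify i -> j -> j ~ n -> o -> Bool
  unify i ~ n
  unify j -> j ~ o -> Bool
  unify j ~ o
  unify o ~ Bool
  unify g -> h -> Bool ~ n -> Bool -> Bool
  unify g ~ n
  unify h -> Bool ~ Bool -> Bool
  unify h ~ Bool
  unify Bool ~ Bool

Answer: a -> Bool -> Bool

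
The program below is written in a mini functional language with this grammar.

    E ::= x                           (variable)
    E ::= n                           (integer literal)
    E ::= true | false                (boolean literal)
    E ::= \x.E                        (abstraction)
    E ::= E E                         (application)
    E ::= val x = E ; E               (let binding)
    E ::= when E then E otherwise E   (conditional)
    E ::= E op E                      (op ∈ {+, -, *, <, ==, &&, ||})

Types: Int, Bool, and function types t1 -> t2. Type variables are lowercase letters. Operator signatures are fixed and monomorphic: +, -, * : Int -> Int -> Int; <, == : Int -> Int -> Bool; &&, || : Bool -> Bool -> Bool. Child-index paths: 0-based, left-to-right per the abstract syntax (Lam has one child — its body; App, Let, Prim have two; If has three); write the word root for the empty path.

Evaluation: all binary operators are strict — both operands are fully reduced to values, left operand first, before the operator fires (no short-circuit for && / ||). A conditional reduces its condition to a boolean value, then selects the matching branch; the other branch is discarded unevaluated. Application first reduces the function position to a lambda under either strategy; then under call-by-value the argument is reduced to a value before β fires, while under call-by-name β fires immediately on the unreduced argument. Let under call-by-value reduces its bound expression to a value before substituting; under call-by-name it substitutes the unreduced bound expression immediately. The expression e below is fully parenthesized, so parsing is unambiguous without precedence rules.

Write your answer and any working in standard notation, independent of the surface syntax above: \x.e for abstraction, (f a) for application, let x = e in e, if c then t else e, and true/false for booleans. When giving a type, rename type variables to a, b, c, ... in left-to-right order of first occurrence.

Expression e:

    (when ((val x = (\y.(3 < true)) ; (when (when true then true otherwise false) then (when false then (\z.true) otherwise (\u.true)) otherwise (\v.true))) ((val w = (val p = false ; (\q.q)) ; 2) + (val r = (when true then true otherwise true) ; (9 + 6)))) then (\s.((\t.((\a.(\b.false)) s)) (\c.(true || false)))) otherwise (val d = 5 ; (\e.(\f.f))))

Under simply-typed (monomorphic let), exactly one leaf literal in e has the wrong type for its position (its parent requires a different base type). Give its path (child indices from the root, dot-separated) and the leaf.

Answer: 0.0.0.0.1 : true

Derivation:
  unify Int ~ Int
  unify Bool ~ Int
  FAIL: mismatch Bool ~ Int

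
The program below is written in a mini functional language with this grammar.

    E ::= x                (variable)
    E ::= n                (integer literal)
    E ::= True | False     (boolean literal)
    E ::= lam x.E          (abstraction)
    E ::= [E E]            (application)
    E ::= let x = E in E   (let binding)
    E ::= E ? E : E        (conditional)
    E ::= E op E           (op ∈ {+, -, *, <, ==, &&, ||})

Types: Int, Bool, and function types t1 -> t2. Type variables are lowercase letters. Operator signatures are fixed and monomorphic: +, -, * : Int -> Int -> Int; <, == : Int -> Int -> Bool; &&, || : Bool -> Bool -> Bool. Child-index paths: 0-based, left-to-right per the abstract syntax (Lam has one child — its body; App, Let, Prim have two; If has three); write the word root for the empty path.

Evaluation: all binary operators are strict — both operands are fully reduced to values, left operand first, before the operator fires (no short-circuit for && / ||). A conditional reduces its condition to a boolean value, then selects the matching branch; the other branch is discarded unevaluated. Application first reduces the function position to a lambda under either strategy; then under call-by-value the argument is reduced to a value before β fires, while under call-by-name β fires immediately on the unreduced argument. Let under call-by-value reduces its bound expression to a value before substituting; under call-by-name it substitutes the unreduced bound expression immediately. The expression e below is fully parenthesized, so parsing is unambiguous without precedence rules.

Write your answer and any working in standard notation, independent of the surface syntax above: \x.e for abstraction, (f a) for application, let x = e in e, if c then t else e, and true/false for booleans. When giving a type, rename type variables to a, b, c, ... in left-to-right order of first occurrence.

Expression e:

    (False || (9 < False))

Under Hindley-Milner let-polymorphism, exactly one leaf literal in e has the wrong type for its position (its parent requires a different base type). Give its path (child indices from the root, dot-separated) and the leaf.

Answer: 1.1 : false

Derivation:
  unify Bool ~ Bool
  unify Int ~ Int
  unify Bool ~ Int
  FAIL: mismatch Bool ~ Int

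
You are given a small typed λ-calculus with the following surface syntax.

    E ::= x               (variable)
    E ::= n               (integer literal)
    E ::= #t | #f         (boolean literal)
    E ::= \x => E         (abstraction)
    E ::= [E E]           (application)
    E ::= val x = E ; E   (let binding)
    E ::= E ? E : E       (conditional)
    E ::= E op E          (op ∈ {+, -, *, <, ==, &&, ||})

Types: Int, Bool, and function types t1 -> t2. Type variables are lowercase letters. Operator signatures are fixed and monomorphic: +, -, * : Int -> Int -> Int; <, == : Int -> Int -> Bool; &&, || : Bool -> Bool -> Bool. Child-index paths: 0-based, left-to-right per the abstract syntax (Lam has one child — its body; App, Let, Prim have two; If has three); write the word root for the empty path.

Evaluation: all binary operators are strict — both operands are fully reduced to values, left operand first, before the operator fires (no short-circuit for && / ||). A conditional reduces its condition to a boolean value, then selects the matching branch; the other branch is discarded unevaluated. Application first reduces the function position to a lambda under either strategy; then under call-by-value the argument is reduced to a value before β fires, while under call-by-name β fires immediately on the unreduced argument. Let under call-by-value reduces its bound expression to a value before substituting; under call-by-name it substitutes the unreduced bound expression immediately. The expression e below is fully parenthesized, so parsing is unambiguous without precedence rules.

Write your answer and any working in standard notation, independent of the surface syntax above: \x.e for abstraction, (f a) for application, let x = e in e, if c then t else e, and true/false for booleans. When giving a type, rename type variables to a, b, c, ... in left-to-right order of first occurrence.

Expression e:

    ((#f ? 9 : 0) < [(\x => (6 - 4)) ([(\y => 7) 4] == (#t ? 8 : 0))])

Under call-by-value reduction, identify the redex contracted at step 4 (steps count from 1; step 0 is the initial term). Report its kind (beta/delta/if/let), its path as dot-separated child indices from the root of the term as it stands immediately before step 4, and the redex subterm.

Working:
step 0: ((if false then 9 else 0) < ((\x.(6 - 4)) (((\y.7) 4) == (if true then 8 else 0))))
step 1: [if@0] (0 < ((\x.(6 - 4)) (((\y.7) 4) == (if true then 8 else 0))))
step 2: [beta@1.1.0] (0 < ((\x.(6 - 4)) (7 == (if true then 8 else 0))))
step 3: [if@1.1.1] (0 < ((\x.(6 - 4)) (7 == 8)))
step 4: [delta@1.1] (0 < ((\x.(6 - 4)) false))

Answer: delta at 1.1 : (7 == 8)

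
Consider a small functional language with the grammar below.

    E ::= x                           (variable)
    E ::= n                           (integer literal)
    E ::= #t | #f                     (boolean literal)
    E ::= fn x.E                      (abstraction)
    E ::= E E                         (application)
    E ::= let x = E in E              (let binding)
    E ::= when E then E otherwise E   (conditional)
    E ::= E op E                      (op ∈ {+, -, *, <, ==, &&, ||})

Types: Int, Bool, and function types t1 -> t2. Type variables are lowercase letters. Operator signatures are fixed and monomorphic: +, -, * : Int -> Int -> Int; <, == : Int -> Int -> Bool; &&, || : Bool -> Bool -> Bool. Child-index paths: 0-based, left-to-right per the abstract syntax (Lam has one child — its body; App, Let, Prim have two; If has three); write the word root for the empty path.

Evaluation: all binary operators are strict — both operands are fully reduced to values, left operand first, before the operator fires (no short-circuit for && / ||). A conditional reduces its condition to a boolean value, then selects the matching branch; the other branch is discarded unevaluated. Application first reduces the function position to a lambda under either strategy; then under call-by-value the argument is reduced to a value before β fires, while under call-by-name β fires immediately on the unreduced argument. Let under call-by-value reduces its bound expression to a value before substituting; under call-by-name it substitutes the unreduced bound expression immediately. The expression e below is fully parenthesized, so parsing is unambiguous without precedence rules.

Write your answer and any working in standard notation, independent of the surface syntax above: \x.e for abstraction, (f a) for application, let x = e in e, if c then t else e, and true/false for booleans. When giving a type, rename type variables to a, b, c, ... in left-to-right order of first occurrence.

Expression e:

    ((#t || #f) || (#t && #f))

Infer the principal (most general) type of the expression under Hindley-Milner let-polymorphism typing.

Derivation:
  unify Bool ~ Bool
  unify Bool ~ Bool
  unify Bool ~ Bool
  unify Bool ~ Bool
  unify Bool ~ Bool
  unify Bool ~ Bool

Answer: Bool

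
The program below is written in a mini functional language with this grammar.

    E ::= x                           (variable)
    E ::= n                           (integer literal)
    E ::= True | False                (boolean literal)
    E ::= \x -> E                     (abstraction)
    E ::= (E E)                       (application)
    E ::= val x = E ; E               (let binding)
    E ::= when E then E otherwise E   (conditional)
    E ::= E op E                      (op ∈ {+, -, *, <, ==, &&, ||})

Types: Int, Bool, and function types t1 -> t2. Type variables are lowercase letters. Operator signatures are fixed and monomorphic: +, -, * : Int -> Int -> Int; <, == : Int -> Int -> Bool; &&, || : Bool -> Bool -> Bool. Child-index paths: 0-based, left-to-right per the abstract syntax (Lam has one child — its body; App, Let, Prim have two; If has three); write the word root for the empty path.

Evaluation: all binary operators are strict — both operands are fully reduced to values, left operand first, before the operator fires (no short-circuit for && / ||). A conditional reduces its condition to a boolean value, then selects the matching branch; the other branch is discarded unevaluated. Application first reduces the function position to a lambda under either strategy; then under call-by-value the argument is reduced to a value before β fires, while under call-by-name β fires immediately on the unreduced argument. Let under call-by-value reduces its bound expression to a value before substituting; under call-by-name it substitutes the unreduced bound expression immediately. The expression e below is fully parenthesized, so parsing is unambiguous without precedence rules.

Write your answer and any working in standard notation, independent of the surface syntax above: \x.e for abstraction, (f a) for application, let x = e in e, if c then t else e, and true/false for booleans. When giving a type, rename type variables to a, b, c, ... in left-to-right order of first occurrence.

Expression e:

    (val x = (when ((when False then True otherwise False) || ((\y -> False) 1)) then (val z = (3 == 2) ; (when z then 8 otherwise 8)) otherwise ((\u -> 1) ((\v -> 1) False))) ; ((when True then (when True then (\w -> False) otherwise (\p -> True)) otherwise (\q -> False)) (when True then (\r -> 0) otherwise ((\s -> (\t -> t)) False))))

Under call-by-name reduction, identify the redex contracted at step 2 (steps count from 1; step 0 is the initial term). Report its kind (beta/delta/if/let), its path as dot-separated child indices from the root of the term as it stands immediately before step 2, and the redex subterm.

Working:
step 0: (let x = (if ((if false then true else false) || ((\y.false) 1)) then (let z = (3 == 2) in (if z then 8 else 8)) else ((\u.1) ((\v.1) false))) in ((if true then (if true then (\w.false) else (\p.true)) else (\q.false)) (if true then (\r.0) else ((\s.(\t.t)) false))))
step 1: [let@root] ((if true then (if true then (\w.false) else (\p.true)) else (\q.false)) (if true then (\r.0) else ((\s.(\t.t)) false)))
step 2: [if@0] ((if true then (\w.false) else (\p.true)) (if true then (\r.0) else ((\s.(\t.t)) false)))

Answer: if at 0 : (if true then (if true then (\w.false) else (\p.true)) else (\q.false))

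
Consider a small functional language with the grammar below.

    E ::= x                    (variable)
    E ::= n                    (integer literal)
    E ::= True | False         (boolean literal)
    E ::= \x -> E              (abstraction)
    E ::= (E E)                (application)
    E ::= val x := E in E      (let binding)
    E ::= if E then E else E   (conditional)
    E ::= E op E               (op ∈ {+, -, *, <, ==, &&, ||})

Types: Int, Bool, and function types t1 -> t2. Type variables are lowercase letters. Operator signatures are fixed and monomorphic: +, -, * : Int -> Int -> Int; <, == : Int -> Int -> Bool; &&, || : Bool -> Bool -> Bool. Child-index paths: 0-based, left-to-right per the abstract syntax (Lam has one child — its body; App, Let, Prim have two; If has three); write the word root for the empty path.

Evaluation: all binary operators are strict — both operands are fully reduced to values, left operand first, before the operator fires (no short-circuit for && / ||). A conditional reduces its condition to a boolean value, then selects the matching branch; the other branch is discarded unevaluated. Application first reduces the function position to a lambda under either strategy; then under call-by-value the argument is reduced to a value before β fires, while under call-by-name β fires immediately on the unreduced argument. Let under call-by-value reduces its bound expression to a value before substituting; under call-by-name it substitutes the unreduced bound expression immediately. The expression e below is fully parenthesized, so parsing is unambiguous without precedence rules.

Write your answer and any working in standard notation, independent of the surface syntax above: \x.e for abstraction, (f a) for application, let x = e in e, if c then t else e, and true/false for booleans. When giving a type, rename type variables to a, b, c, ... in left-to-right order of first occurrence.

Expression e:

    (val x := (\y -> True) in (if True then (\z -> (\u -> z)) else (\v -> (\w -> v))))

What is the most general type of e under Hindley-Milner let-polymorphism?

Trace:
\y._ : a -> Bool
let x : forall. a -> Bool
  unify Bool ~ Bool
z : b
\u._ : c -> b
\z._ : b -> c -> b
v : d
\w._ : e -> d
\v._ : d -> e -> d
  unify b -> c -> b ~ d -> e -> d
  unify b ~ d
  unify c -> d ~ e -> d
  unify c ~ e
  unify d ~ d

Answer: a -> b -> a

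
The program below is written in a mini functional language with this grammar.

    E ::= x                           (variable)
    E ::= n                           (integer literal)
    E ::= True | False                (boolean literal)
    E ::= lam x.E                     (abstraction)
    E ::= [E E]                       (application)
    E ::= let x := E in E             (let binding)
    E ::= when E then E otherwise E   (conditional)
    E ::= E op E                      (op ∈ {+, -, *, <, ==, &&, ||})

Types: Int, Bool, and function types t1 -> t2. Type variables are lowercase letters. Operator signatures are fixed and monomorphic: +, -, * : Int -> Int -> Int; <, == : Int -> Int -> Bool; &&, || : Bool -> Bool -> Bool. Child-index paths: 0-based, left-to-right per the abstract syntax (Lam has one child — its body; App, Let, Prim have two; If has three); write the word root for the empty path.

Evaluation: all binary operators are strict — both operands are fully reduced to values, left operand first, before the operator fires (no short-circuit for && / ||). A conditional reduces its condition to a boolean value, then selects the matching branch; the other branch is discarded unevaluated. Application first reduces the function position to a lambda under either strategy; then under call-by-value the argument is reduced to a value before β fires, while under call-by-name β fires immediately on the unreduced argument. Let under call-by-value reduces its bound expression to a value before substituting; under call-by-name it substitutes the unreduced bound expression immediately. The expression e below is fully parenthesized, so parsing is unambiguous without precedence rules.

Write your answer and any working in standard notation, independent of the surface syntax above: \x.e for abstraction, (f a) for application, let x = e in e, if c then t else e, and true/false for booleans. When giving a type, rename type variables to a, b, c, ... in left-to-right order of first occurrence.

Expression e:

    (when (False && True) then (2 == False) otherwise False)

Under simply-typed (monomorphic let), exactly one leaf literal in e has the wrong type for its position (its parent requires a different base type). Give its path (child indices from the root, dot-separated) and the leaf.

Derivation:
  unify Bool ~ Bool
  unify Bool ~ Bool
  unify Bool ~ Bool
  unify Int ~ Int
  unify Bool ~ Int
  FAIL: mismatch Bool ~ Int

Answer: 1.1 : false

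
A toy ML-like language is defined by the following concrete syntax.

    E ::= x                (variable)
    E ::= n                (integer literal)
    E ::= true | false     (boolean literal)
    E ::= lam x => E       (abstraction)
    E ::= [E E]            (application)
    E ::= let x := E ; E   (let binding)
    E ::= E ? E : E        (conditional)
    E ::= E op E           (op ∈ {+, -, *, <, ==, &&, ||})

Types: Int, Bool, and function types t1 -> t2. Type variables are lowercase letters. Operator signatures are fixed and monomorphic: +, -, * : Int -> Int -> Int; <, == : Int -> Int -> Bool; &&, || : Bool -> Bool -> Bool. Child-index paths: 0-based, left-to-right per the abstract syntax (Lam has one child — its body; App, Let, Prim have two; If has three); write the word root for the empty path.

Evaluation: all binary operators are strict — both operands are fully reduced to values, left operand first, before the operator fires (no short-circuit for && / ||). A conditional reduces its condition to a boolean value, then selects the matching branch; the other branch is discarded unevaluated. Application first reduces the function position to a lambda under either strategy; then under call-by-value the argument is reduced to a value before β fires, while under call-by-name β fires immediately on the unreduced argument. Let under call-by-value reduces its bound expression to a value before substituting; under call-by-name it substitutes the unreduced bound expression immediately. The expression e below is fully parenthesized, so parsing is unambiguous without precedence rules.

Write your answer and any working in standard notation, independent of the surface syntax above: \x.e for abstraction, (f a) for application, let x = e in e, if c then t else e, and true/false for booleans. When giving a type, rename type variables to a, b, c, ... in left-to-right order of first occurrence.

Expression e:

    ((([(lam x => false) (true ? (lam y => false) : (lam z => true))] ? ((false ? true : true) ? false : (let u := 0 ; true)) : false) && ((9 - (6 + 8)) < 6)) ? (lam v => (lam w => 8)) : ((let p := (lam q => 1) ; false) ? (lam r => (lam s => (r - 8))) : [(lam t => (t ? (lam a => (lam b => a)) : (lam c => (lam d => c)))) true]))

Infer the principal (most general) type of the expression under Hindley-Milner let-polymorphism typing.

Working:
\x._ : a -> Bool
  unify Bool ~ Bool
\y._ : b -> Bool
\z._ : c -> Bool
  unify b -> Bool ~ c -> Bool
  unify b ~ c
  unify Bool ~ Bool
  unify a -> Bool ~ (c -> Bool) -> d
  unify a ~ c -> Bool
  unify Bool ~ d
_ _ : Bool
  unify Bool ~ Bool
  unify Bool ~ Bool
  unify Bool ~ Bool
  unify Bool ~ Bool
let u : Int
  unify Bool ~ Bool
  unify Bool ~ Bool
  unify Bool ~ Bool
  unify Int ~ Int
  unify Int ~ Int
  unify Int ~ Int
  unify Int ~ Int
  unify Int ~ Int
  unify Int ~ Int
  unify Bool ~ Bool
  unify Bool ~ Bool
\w._ : f -> Int
\v._ : e -> f -> Int
\q._ : g -> Int
let p : forall. g -> Int
  unify Bool ~ Bool
r : h
  unify h ~ Int
  unify Int ~ Int
\s._ : i -> Int
\r._ : Int -> i -> Int
t : j
  unify j ~ Bool
a : k
\b._ : l -> k
\a._ : k -> l -> k
c : m
\d._ : n -> m
\c._ : m -> n -> m
  unify k -> l -> k ~ m -> n -> m
  unify k ~ m
  unify l -> m ~ n -> m
  unify l ~ n
  unify m ~ m
\t._ : Bool -> m -> n -> m
  unify Bool -> m -> n -> m ~ Bool -> o
  unify Bool ~ Bool
  unify m -> n -> m ~ o
_ _ : m -> n -> m
  unify Int -> i -> Int ~ m -> n -> m
  unify Int ~ m
  unify i -> Int ~ n -> Int
  unify i ~ n
  unify Int ~ Int
  unify e -> f -> Int ~ Int -> n -> Int
  unify e ~ Int
  unify f -> Int ~ n -> Int
  unify f ~ n
  unify Int ~ Int

Answer: Int -> a -> Int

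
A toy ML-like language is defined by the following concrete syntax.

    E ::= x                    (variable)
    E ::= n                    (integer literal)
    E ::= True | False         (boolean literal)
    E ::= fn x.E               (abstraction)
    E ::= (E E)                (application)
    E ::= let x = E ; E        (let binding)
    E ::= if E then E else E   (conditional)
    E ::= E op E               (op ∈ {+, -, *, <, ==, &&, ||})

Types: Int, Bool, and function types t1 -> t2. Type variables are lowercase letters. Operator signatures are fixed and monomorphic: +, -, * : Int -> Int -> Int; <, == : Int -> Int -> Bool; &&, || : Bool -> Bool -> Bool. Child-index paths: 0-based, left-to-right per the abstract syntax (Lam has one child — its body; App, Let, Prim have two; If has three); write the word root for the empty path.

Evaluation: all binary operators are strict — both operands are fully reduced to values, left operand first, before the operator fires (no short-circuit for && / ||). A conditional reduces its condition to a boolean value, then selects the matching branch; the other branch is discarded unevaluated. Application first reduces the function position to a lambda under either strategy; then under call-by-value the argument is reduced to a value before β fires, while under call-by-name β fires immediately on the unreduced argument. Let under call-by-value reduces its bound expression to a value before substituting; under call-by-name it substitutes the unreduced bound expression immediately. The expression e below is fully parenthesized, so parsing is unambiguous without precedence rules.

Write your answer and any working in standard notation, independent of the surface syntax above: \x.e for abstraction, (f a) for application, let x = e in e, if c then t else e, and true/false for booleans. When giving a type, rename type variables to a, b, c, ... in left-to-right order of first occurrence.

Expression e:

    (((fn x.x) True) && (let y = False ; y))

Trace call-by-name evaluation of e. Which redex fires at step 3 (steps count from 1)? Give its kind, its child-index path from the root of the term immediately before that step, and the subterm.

Answer: delta at root : (true && false)

Trace:
step 0: (((\x.x) true) && (let y = false in y))
step 1: [beta@0] (true && (let y = false in y))
step 2: [let@1] (true && false)
step 3: [delta@root] false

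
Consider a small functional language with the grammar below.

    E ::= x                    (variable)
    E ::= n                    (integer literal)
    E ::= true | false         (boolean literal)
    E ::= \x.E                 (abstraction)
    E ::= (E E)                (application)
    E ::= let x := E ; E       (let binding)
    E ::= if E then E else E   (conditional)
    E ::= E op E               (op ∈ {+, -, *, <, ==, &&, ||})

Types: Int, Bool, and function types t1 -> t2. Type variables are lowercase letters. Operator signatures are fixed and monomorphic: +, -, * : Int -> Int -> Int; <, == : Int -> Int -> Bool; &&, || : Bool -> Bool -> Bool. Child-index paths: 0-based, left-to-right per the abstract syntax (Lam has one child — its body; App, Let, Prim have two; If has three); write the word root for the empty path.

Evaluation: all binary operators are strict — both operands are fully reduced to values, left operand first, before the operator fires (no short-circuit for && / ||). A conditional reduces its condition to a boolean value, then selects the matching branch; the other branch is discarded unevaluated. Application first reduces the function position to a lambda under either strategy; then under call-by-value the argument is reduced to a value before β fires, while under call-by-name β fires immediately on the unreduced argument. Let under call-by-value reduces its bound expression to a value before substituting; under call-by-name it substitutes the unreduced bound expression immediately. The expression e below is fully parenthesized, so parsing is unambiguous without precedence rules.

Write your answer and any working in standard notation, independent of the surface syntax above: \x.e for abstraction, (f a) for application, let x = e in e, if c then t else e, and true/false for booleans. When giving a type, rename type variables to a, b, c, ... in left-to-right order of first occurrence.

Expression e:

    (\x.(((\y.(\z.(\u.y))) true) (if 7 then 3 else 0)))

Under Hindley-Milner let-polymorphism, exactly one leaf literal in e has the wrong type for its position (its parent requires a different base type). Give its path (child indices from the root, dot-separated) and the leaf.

Answer: 0.1.0 : 7

Trace:
y : b
\u._ : d -> b
\z._ : c -> d -> b
\y._ : b -> c -> d -> b
  unify b -> c -> d -> b ~ Bool -> e
  unify b ~ Bool
  unify c -> d -> Bool ~ e
_ _ : c -> d -> Bool
  unify Int ~ Bool
  FAIL: mismatch Int ~ Bool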